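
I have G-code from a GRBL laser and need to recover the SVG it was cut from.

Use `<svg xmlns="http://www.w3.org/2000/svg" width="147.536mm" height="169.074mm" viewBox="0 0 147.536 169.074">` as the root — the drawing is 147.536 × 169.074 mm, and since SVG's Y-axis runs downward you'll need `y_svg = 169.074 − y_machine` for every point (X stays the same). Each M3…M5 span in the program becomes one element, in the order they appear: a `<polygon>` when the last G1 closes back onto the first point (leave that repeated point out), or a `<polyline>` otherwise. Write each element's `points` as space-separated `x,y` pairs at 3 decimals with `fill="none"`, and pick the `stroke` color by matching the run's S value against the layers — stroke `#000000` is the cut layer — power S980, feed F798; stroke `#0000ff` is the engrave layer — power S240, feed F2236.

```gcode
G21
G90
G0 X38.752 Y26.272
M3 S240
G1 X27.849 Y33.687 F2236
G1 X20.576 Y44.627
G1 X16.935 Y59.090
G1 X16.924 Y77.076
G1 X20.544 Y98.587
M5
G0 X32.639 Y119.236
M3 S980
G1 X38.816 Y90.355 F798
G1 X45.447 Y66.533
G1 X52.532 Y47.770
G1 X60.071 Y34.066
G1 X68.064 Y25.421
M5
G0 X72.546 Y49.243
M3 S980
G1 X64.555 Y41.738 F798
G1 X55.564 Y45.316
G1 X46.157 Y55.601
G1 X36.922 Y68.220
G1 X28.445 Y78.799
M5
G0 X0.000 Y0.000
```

y_svg = 169.074 − y_m.

[1] S240→`#0000ff` (engrave); open run; points: 38.752,142.802 27.849,135.387 20.576,124.447 16.935,109.984 16.924,91.998 20.544,70.487

[2] S980→`#000000` (cut); open run; points: 32.639,49.838 38.816,78.719 45.447,102.541 52.532,121.304 60.071,135.008 68.064,143.653

[3] S980→`#000000` (cut); open run; points: 72.546,119.831 64.555,127.336 55.564,123.758 46.157,113.473 36.922,100.854 28.445,90.275

<svg xmlns="http://www.w3.org/2000/svg" width="147.536mm" height="169.074mm" viewBox="0 0 147.536 169.074">
  <polyline points="38.752,142.802 27.849,135.387 20.576,124.447 16.935,109.984 16.924,91.998 20.544,70.487" fill="none" stroke="#0000ff"/>
  <polyline points="32.639,49.838 38.816,78.719 45.447,102.541 52.532,121.304 60.071,135.008 68.064,143.653" fill="none" stroke="#000000"/>
  <polyline points="72.546,119.831 64.555,127.336 55.564,123.758 46.157,113.473 36.922,100.854 28.445,90.275" fill="none" stroke="#000000"/>
</svg>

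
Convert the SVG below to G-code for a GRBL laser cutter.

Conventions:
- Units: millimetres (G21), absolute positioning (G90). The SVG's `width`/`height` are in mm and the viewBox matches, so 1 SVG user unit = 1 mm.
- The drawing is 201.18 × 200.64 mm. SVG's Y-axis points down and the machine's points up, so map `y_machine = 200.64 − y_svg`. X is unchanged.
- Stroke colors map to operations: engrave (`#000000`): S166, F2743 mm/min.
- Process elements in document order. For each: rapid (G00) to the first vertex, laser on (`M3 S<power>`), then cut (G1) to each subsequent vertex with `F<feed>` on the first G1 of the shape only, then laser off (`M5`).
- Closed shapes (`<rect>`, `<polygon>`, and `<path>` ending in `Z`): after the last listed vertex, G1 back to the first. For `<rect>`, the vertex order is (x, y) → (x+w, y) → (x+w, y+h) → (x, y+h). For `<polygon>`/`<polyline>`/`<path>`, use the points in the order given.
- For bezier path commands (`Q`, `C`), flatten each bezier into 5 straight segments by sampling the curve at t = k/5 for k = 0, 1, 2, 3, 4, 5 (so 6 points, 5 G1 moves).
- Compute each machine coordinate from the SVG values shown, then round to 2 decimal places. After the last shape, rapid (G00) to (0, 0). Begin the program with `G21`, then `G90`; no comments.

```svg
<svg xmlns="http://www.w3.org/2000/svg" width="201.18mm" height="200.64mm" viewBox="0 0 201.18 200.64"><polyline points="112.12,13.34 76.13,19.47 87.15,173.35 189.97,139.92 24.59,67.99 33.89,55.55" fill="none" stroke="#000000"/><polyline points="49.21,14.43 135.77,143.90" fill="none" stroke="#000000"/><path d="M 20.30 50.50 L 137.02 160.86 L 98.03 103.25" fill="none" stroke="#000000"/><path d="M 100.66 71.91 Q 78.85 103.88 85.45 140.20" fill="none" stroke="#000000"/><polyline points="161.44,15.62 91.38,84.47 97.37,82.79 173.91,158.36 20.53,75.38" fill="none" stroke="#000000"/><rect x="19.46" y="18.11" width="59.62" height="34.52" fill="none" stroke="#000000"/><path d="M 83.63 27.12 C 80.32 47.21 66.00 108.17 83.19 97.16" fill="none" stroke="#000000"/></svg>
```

Since the viewBox matches the mm dimensions, user units are millimetres directly. The only transform is the Y-flip y_m = 200.64 − y_svg.

Shape 1 is a open polyline drawn with `<polyline>`. Its stroke #000000 means engrave at S166, F2743. After flipping Y the toolpath is (112.12,187.30) → (76.13,181.17) → (87.15,27.29) → (189.97,60.72) → (24.59,132.65) → (33.89,145.09).

Shape 2 is a line segment drawn with `<polyline>`. Its stroke #000000 means engrave at S166, F2743. After flipping Y the toolpath is (49.21,186.21) → (135.77,56.74).

Shape 3 is a open polyline drawn with `<path>`. Its stroke #000000 means engrave at S166, F2743. After flipping Y the toolpath is (20.30,150.14) → (137.02,39.78) → (98.03,97.39).

Shape 4 is a quadratic bezier drawn with `<path>`. Its stroke #000000 means engrave at S166, F2743. After flipping Y the toolpath is (100.66,128.73) → (93.07,115.77) → (87.76,102.46) → (84.72,88.80) → (83.95,74.79) → (85.45,60.44).

Shape 5 is a open polyline drawn with `<polyline>`. Its stroke #000000 means engrave at S166, F2743. After flipping Y the toolpath is (161.44,185.02) → (91.38,116.17) → (97.37,117.85) → (173.91,42.28) → (20.53,125.26).

Shape 6 is a rectangle drawn with `<rect>`. Its stroke #000000 means engrave at S166, F2743. After flipping Y the toolpath is (19.46,182.53) → (79.08,182.53) → (79.08,148.01) → (19.46,148.01) → (19.46,182.53), returning to the start.

Shape 7 is a cubic bezier drawn with `<path>`. Its stroke #000000 means engrave at S166, F2743. After flipping Y the toolpath is (83.63,173.52) → (80.66,157.46) → (77.09,137.02) → (74.97,117.59) → (76.32,104.61) → (83.19,103.48).

G21
G90
G00 X112.12 Y187.30
M3 S166
G1 X76.13 Y181.17 F2743
G1 X87.15 Y27.29
G1 X189.97 Y60.72
G1 X24.59 Y132.65
G1 X33.89 Y145.09
M5
G00 X49.21 Y186.21
M3 S166
G1 X135.77 Y56.74 F2743
M5
G00 X20.30 Y150.14
M3 S166
G1 X137.02 Y39.78 F2743
G1 X98.03 Y97.39
M5
G00 X100.66 Y128.73
M3 S166
G1 X93.07 Y115.77 F2743
G1 X87.76 Y102.46
G1 X84.72 Y88.80
G1 X83.95 Y74.79
G1 X85.45 Y60.44
M5
G00 X161.44 Y185.02
M3 S166
G1 X91.38 Y116.17 F2743
G1 X97.37 Y117.85
G1 X173.91 Y42.28
G1 X20.53 Y125.26
M5
G00 X19.46 Y182.53
M3 S166
G1 X79.08 Y182.53 F2743
G1 X79.08 Y148.01
G1 X19.46 Y148.01
G1 X19.46 Y182.53
M5
G00 X83.63 Y173.52
M3 S166
G1 X80.66 Y157.46 F2743
G1 X77.09 Y137.02
G1 X74.97 Y117.59
G1 X76.32 Y104.61
G1 X83.19 Y103.48
M5
G00 X0.00 Y0.00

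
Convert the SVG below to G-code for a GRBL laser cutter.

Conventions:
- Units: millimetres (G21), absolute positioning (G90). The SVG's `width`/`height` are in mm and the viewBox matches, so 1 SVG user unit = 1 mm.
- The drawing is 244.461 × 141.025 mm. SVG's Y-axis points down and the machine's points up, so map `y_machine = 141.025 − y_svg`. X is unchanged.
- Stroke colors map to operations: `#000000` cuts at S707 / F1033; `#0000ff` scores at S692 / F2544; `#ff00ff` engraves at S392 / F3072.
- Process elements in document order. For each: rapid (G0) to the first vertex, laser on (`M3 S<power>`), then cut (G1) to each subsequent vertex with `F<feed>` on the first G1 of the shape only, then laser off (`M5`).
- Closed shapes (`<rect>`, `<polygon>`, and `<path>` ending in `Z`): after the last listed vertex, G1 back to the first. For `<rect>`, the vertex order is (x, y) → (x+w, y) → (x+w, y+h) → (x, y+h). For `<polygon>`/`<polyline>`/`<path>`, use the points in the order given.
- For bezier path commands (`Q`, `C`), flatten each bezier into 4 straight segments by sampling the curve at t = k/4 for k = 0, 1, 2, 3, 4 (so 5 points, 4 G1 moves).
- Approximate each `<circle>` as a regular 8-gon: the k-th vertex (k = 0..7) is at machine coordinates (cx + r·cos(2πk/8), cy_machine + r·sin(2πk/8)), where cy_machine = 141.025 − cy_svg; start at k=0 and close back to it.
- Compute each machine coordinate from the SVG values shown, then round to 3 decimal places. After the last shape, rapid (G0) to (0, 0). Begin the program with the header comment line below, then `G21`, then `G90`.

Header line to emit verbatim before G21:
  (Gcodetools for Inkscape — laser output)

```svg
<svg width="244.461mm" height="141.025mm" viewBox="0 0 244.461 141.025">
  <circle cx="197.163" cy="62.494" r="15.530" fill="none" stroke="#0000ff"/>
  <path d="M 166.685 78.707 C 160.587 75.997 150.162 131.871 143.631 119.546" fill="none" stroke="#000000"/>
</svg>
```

viewBox `0 0 244.461 141.025` with mm width/height → 1 unit = 1 mm. Flip: y_m = 141.025 − y_svg.

**Shape 1** — `<circle>` circle, stroke `#0000ff` → score (S692, F2544). Machine vertices: (212.693,78.531) → (208.144,89.512) → (197.163,94.061) → (186.182,89.512) → (181.633,78.531) → (186.182,67.550) → (197.163,63.001) → (208.144,67.550) → (212.693,78.531). Closed: final G1 returns to the first vertex.

**Shape 2** — `<path>` cubic bezier, stroke `#000000` → cut (S707, F1033). Control points (SVG): P0=(166.685,78.707), P1=(160.587,75.997), P2=(150.162,131.871), P3=(143.631,119.546); sampled at t=k/4. Machine vertices: (166.685,62.318) → (161.429,55.347) → (155.320,38.293) → (149.131,23.042) → (143.631,21.479). Open path.

(Gcodetools for Inkscape — laser output)
G21
G90
G0 X212.693 Y78.531
M3 S692
G1 X208.144 Y89.512 F2544
G1 X197.163 Y94.061
G1 X186.182 Y89.512
G1 X181.633 Y78.531
G1 X186.182 Y67.550
G1 X197.163 Y63.001
G1 X208.144 Y67.550
G1 X212.693 Y78.531
M5
G0 X166.685 Y62.318
M3 S707
G1 X161.429 Y55.347 F1033
G1 X155.320 Y38.293
G1 X149.131 Y23.042
G1 X143.631 Y21.479
M5
G0 X0.000 Y0.000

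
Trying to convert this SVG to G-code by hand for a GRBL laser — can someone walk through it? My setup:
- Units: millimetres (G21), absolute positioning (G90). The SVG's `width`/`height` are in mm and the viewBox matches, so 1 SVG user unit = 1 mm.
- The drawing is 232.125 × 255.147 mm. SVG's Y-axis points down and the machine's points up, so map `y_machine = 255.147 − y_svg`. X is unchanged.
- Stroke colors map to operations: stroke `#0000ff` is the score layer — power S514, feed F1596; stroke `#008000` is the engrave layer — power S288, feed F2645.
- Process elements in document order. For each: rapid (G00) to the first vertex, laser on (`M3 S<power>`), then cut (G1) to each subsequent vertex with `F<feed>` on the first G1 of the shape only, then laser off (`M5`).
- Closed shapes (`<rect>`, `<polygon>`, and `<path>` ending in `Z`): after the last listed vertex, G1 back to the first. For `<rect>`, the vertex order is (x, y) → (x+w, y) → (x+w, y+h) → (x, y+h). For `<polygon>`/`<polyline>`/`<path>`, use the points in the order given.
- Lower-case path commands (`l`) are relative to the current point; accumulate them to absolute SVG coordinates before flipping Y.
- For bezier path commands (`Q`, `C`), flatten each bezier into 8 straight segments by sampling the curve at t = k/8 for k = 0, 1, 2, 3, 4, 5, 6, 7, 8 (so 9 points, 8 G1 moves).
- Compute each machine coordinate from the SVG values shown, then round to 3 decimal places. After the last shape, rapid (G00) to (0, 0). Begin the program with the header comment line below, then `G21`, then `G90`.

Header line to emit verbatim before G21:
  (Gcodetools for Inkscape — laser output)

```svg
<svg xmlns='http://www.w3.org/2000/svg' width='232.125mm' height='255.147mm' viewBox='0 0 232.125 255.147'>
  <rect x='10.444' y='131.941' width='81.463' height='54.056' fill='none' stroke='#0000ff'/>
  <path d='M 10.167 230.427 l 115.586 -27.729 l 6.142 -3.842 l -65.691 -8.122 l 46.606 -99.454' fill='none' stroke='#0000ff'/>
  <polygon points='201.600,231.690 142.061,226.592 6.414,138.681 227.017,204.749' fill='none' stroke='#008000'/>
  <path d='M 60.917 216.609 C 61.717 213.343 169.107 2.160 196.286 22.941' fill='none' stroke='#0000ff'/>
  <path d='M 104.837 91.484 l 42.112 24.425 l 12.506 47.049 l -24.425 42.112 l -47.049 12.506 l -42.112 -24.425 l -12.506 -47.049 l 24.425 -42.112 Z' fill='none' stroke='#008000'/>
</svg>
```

1 u = 1 mm; y_m = 255.147 − y.

[1] `<rect>` rectangle, #0000ff→score S514 F1596: (10.444,123.206) → (91.907,123.206) → (91.907,69.150) → (10.444,69.150) → (10.444,123.206) (closed)

[2] `<path>` open polyline, #0000ff→score S514 F1596: (10.167,24.720) → (125.753,52.449) → (131.895,56.291) → (66.204,64.413) → (112.810,163.867)

[3] `<polygon>` closed polygon, #008000→engrave S288 F2645: (201.600,23.457) → (142.061,28.555) → (6.414,116.466) → (227.017,50.398) → (201.600,23.457) (closed)

[4] `<path>` cubic bezier, #0000ff→score S514 F1596: (60.917,38.538) → (65.849,48.650) → (78.584,73.099) → (96.934,106.730) → (118.709,144.390) → (141.721,180.922) → (163.781,211.172) → (182.699,229.985) → (196.286,232.206)

[5] `<path>` regular polygon, #008000→engrave S288 F2645: (104.837,163.663) → (146.949,139.238) → (159.455,92.189) → (135.030,50.077) → (87.981,37.571) → (45.869,61.996) → (33.363,109.045) → (57.788,151.157) → (104.837,163.663) (closed)

(Gcodetools for Inkscape — laser output)
G21
G90
G00 X10.444 Y123.206
M3 S514
G1 X91.907 Y123.206 F1596
G1 X91.907 Y69.150
G1 X10.444 Y69.150
G1 X10.444 Y123.206
M5
G00 X10.167 Y24.720
M3 S514
G1 X125.753 Y52.449 F1596
G1 X131.895 Y56.291
G1 X66.204 Y64.413
G1 X112.810 Y163.867
M5
G00 X201.600 Y23.457
M3 S288
G1 X142.061 Y28.555 F2645
G1 X6.414 Y116.466
G1 X227.017 Y50.398
G1 X201.600 Y23.457
M5
G00 X60.917 Y38.538
M3 S514
G1 X65.849 Y48.650 F1596
G1 X78.584 Y73.099
G1 X96.934 Y106.730
G1 X118.709 Y144.390
G1 X141.721 Y180.922
G1 X163.781 Y211.172
G1 X182.699 Y229.985
G1 X196.286 Y232.206
M5
G00 X104.837 Y163.663
M3 S288
G1 X146.949 Y139.238 F2645
G1 X159.455 Y92.189
G1 X135.030 Y50.077
G1 X87.981 Y37.571
G1 X45.869 Y61.996
G1 X33.363 Y109.045
G1 X57.788 Y151.157
G1 X104.837 Y163.663
M5
G00 X0.000 Y0.000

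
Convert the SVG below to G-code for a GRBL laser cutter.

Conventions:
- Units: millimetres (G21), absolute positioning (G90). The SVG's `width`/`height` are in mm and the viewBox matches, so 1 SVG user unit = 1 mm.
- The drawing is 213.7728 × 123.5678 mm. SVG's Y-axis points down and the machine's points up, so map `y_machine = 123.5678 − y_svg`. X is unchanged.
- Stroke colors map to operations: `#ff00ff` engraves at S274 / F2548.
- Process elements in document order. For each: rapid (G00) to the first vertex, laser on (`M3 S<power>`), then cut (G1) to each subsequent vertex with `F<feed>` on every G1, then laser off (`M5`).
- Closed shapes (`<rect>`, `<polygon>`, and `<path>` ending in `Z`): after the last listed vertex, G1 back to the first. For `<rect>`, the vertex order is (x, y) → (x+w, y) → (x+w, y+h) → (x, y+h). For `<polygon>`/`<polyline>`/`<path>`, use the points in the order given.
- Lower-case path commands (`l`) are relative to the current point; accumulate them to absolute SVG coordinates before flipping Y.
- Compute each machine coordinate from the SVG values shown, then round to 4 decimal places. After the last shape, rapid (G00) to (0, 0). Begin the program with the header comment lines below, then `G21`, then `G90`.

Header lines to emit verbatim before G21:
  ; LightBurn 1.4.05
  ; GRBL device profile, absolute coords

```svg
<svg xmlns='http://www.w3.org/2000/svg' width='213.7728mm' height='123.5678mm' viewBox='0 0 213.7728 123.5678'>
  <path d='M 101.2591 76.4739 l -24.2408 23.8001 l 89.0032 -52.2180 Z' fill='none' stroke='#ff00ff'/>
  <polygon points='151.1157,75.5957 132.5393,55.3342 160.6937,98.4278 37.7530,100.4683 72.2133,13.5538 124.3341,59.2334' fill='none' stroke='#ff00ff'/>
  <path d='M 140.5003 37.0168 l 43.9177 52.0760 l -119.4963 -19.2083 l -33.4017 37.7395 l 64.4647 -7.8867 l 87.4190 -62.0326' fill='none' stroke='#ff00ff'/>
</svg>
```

; LightBurn 1.4.05
; GRBL device profile, absolute coords
G21
G90
G00 X101.2591 Y47.0939
M3 S274
G1 X77.0183 Y23.2938 F2548
G1 X166.0215 Y75.5118 F2548
G1 X101.2591 Y47.0939 F2548
M5
G00 X151.1157 Y47.9721
M3 S274
G1 X132.5393 Y68.2336 F2548
G1 X160.6937 Y25.1400 F2548
G1 X37.7530 Y23.0995 F2548
G1 X72.2133 Y110.0140 F2548
G1 X124.3341 Y64.3344 F2548
G1 X151.1157 Y47.9721 F2548
M5
G00 X140.5003 Y86.5510
M3 S274
G1 X184.4180 Y34.4750 F2548
G1 X64.9217 Y53.6833 F2548
G1 X31.5200 Y15.9438 F2548
G1 X95.9847 Y23.8305 F2548
G1 X183.4037 Y85.8631 F2548
M5
G00 X0.0000 Y0.0000

Since the viewBox matches the mm dimensions, user units are millimetres directly. The only transform is the Y-flip y_m = 123.5678 − y_svg.

Shape 1 is a closed polygon drawn with `<path>`. Its stroke #ff00ff means engrave at S274, F2548. After flipping Y the toolpath is (101.2591,47.0939) → (77.0183,23.2938) → (166.0215,75.5118) → (101.2591,47.0939), returning to the start.

Shape 2 is a closed polygon drawn with `<polygon>`. Its stroke #ff00ff means engrave at S274, F2548. After flipping Y the toolpath is (151.1157,47.9721) → (132.5393,68.2336) → (160.6937,25.1400) → (37.7530,23.0995) → (72.2133,110.0140) → (124.3341,64.3344) → (151.1157,47.9721), returning to the start.

Shape 3 is a open polyline drawn with `<path>`. Its stroke #ff00ff means engrave at S274, F2548. After flipping Y the toolpath is (140.5003,86.5510) → (184.4180,34.4750) → (64.9217,53.6833) → (31.5200,15.9438) → (95.9847,23.8305) → (183.4037,85.8631).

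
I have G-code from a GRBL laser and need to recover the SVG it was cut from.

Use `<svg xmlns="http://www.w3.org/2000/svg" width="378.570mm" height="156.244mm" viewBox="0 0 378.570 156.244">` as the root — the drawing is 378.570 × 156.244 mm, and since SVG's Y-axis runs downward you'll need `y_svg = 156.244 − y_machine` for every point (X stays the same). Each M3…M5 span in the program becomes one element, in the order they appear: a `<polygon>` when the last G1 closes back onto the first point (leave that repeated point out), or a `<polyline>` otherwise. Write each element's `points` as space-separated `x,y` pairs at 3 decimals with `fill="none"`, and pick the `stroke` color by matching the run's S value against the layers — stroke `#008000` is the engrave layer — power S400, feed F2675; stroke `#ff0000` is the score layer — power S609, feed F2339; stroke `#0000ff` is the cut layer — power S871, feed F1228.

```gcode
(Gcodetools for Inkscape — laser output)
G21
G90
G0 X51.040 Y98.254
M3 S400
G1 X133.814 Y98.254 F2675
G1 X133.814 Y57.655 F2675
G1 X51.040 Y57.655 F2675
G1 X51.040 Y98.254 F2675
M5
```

<svg xmlns="http://www.w3.org/2000/svg" width="378.570mm" height="156.244mm" viewBox="0 0 378.570 156.244">
  <polygon points="51.040,57.990 133.814,57.990 133.814,98.589 51.040,98.589" fill="none" stroke="#008000"/>
</svg>

y_svg = 156.244 − y_m. Every run uses S400, so all elements get stroke `#008000` (engrave).

[1] closed run; points: 51.040,57.990 133.814,57.990 133.814,98.589 51.040,98.589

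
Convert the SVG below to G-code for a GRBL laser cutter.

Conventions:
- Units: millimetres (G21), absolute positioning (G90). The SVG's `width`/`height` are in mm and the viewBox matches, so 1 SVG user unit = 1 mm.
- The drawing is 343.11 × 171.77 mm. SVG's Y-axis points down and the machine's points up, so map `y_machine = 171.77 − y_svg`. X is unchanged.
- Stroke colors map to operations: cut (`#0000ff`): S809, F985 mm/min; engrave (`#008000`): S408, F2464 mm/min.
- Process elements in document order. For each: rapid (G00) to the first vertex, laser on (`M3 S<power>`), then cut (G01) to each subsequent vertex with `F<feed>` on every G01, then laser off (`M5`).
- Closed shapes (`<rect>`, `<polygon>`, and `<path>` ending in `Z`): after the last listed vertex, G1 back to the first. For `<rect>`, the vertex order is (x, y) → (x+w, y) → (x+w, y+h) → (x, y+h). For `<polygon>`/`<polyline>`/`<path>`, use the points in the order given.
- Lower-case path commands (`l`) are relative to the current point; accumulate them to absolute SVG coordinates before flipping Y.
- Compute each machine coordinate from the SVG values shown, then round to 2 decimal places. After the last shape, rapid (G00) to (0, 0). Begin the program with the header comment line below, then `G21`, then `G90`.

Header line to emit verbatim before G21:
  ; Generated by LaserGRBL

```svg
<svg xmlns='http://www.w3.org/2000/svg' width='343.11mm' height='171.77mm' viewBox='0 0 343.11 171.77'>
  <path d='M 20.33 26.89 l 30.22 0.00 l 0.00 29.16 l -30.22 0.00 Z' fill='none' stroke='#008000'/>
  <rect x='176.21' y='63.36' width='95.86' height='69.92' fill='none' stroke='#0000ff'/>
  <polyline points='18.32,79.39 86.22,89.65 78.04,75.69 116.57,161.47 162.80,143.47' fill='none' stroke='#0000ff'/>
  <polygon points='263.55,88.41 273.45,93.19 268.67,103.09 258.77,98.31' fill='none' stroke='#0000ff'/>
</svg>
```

; Generated by LaserGRBL
G21
G90
G00 X20.33 Y144.88
M3 S408
G01 X50.55 Y144.88 F2464
G01 X50.55 Y115.72 F2464
G01 X20.33 Y115.72 F2464
G01 X20.33 Y144.88 F2464
M5
G00 X176.21 Y108.41
M3 S809
G01 X272.07 Y108.41 F985
G01 X272.07 Y38.49 F985
G01 X176.21 Y38.49 F985
G01 X176.21 Y108.41 F985
M5
G00 X18.32 Y92.38
M3 S809
G01 X86.22 Y82.12 F985
G01 X78.04 Y96.08 F985
G01 X116.57 Y10.30 F985
G01 X162.80 Y28.30 F985
M5
G00 X263.55 Y83.36
M3 S809
G01 X273.45 Y78.58 F985
G01 X268.67 Y68.68 F985
G01 X258.77 Y73.46 F985
G01 X263.55 Y83.36 F985
M5
G00 X0.00 Y0.00

viewBox `0 0 343.11 171.77` with mm width/height → 1 unit = 1 mm. Flip: y_m = 171.77 − y_svg.

**Shape 1** — `<path>` rectangle, stroke `#008000` → engrave (S408, F2464). Machine vertices: (20.33,144.88) → (50.55,144.88) → (50.55,115.72) → (20.33,115.72) → (20.33,144.88). Closed: final G1 returns to the first vertex.

**Shape 2** — `<rect>` rectangle, stroke `#0000ff` → cut (S809, F985). Machine vertices: (176.21,108.41) → (272.07,108.41) → (272.07,38.49) → (176.21,38.49) → (176.21,108.41). Closed: final G1 returns to the first vertex.

**Shape 3** — `<polyline>` open polyline, stroke `#0000ff` → cut (S809, F985). Machine vertices: (18.32,92.38) → (86.22,82.12) → (78.04,96.08) → (116.57,10.30) → (162.80,28.30). Open path.

**Shape 4** — `<polygon>` regular polygon, stroke `#0000ff` → cut (S809, F985). Machine vertices: (263.55,83.36) → (273.45,78.58) → (268.67,68.68) → (258.77,73.46) → (263.55,83.36). Closed: final G1 returns to the first vertex.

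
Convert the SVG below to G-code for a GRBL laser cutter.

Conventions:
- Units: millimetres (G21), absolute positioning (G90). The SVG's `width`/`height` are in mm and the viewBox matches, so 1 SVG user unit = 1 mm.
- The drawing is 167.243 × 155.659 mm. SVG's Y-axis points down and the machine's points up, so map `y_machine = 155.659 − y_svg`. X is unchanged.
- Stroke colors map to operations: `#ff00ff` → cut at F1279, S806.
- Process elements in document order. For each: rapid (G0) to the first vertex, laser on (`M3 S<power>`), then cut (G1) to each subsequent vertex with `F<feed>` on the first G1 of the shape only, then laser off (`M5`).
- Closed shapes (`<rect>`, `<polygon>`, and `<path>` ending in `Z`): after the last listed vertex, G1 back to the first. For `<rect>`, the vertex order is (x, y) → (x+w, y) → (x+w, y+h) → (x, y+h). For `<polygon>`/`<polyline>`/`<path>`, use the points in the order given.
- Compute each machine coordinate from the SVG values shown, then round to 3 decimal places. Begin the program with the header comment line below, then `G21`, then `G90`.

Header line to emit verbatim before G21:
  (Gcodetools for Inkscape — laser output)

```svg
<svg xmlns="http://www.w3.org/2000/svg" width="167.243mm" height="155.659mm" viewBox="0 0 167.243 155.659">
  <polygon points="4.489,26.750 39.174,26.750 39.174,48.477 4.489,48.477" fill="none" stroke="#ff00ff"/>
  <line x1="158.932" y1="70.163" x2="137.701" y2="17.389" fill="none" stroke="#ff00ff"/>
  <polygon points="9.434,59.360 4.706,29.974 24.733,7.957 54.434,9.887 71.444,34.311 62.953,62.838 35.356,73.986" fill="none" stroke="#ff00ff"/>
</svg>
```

Since the viewBox matches the mm dimensions, user units are millimetres directly. The only transform is the Y-flip y_m = 155.659 − y_svg.

Shape 1 is a rectangle drawn with `<polygon>`. Its stroke #ff00ff means cut at S806, F1279. After flipping Y the toolpath is (4.489,128.909) → (39.174,128.909) → (39.174,107.182) → (4.489,107.182) → (4.489,128.909), returning to the start.

Shape 2 is a line segment drawn with `<line>`. Its stroke #ff00ff means cut at S806, F1279. After flipping Y the toolpath is (158.932,85.496) → (137.701,138.270).

Shape 3 is a regular polygon drawn with `<polygon>`. Its stroke #ff00ff means cut at S806, F1279. After flipping Y the toolpath is (9.434,96.299) → (4.706,125.685) → (24.733,147.702) → (54.434,145.772) → (71.444,121.348) → (62.953,92.821) → (35.356,81.673) → (9.434,96.299), returning to the start.

(Gcodetools for Inkscape — laser output)
G21
G90
G0 X4.489 Y128.909
M3 S806
G1 X39.174 Y128.909 F1279
G1 X39.174 Y107.182
G1 X4.489 Y107.182
G1 X4.489 Y128.909
M5
G0 X158.932 Y85.496
M3 S806
G1 X137.701 Y138.270 F1279
M5
G0 X9.434 Y96.299
M3 S806
G1 X4.706 Y125.685 F1279
G1 X24.733 Y147.702
G1 X54.434 Y145.772
G1 X71.444 Y121.348
G1 X62.953 Y92.821
G1 X35.356 Y81.673
G1 X9.434 Y96.299
M5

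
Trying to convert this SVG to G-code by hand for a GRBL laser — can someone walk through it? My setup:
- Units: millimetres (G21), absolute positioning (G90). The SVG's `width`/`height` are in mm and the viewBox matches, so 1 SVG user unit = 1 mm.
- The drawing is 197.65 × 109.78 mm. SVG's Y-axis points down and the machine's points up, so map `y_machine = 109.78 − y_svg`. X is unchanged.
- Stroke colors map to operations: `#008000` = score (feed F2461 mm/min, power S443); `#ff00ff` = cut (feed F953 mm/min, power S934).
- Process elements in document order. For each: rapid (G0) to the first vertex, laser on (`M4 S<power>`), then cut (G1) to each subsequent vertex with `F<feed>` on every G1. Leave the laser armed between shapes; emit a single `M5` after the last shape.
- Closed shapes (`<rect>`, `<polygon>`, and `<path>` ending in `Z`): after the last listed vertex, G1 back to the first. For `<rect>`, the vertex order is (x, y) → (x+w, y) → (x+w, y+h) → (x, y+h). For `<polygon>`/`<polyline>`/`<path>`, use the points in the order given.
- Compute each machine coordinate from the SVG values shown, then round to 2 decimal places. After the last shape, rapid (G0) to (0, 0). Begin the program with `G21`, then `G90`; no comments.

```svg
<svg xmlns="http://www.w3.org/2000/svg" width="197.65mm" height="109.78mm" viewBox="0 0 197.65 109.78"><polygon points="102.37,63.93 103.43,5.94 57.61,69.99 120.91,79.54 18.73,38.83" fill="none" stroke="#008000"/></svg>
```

viewBox `0 0 197.65 109.78` with mm width/height → 1 unit = 1 mm. Flip: y_m = 109.78 − y_svg.

**Shape 1** — `<polygon>` closed polygon, stroke `#008000` → score (S443, F2461). Machine vertices: (102.37,45.85) → (103.43,103.84) → (57.61,39.79) → (120.91,30.24) → (18.73,70.95) → (102.37,45.85). Closed: final G1 returns to the first vertex.

G21
G90
G0 X102.37 Y45.85
M4 S443
G1 X103.43 Y103.84 F2461
G1 X57.61 Y39.79 F2461
G1 X120.91 Y30.24 F2461
G1 X18.73 Y70.95 F2461
G1 X102.37 Y45.85 F2461
M5
G0 X0.00 Y0.00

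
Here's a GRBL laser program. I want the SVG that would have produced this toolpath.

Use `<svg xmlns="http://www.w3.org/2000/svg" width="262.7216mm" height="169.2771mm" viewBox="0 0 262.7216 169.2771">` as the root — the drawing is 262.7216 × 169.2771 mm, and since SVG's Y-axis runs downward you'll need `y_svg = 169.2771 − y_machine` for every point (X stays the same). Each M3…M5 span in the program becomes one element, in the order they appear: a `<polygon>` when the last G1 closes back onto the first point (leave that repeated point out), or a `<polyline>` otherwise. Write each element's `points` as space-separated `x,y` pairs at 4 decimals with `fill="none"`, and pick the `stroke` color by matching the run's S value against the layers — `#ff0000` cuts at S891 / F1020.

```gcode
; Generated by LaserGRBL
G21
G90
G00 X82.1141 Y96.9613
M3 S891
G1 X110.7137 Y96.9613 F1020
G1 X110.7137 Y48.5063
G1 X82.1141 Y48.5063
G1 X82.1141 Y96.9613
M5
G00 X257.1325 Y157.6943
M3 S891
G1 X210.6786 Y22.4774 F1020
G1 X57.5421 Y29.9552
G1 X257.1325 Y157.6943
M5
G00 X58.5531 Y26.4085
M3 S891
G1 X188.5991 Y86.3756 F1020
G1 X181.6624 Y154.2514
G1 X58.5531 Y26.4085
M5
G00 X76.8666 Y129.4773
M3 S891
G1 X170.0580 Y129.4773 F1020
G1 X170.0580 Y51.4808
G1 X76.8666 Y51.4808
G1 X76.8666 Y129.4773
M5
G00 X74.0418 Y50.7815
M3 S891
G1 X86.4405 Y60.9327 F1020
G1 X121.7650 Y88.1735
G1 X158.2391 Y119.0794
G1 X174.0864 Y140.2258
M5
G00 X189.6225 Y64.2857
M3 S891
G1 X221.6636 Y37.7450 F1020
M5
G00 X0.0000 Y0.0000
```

Machine Y-up, SVG Y-down with viewBox height 169.2771, so y_svg = 169.2771 − y_machine; X carries over. Every run uses S891, so all elements get stroke `#ff0000` (cut).

Run 1: The run returns to its start, so emit a `<polygon>` with points (Y-flipped): 82.1141,72.3158 110.7137,72.3158 110.7137,120.7708 82.1141,120.7708.

Run 2: The run returns to its start, so emit a `<polygon>` with points (Y-flipped): 257.1325,11.5828 210.6786,146.7997 57.5421,139.3219.

Run 3: The run returns to its start, so emit a `<polygon>` with points (Y-flipped): 58.5531,142.8686 188.5991,82.9015 181.6624,15.0257.

Run 4: The run returns to its start, so emit a `<polygon>` with points (Y-flipped): 76.8666,39.7998 170.0580,39.7998 170.0580,117.7963 76.8666,117.7963.

Run 5: The run is open, so emit a `<polyline>` with points (Y-flipped): 74.0418,118.4956 86.4405,108.3444 121.7650,81.1036 158.2391,50.1977 174.0864,29.0513.

Run 6: The run is open, so emit a `<polyline>` with points (Y-flipped): 189.6225,104.9914 221.6636,131.5321.

<svg xmlns="http://www.w3.org/2000/svg" width="262.7216mm" height="169.2771mm" viewBox="0 0 262.7216 169.2771">
  <polygon points="82.1141,72.3158 110.7137,72.3158 110.7137,120.7708 82.1141,120.7708" fill="none" stroke="#ff0000"/>
  <polygon points="257.1325,11.5828 210.6786,146.7997 57.5421,139.3219" fill="none" stroke="#ff0000"/>
  <polygon points="58.5531,142.8686 188.5991,82.9015 181.6624,15.0257" fill="none" stroke="#ff0000"/>
  <polygon points="76.8666,39.7998 170.0580,39.7998 170.0580,117.7963 76.8666,117.7963" fill="none" stroke="#ff0000"/>
  <polyline points="74.0418,118.4956 86.4405,108.3444 121.7650,81.1036 158.2391,50.1977 174.0864,29.0513" fill="none" stroke="#ff0000"/>
  <polyline points="189.6225,104.9914 221.6636,131.5321" fill="none" stroke="#ff0000"/>
</svg>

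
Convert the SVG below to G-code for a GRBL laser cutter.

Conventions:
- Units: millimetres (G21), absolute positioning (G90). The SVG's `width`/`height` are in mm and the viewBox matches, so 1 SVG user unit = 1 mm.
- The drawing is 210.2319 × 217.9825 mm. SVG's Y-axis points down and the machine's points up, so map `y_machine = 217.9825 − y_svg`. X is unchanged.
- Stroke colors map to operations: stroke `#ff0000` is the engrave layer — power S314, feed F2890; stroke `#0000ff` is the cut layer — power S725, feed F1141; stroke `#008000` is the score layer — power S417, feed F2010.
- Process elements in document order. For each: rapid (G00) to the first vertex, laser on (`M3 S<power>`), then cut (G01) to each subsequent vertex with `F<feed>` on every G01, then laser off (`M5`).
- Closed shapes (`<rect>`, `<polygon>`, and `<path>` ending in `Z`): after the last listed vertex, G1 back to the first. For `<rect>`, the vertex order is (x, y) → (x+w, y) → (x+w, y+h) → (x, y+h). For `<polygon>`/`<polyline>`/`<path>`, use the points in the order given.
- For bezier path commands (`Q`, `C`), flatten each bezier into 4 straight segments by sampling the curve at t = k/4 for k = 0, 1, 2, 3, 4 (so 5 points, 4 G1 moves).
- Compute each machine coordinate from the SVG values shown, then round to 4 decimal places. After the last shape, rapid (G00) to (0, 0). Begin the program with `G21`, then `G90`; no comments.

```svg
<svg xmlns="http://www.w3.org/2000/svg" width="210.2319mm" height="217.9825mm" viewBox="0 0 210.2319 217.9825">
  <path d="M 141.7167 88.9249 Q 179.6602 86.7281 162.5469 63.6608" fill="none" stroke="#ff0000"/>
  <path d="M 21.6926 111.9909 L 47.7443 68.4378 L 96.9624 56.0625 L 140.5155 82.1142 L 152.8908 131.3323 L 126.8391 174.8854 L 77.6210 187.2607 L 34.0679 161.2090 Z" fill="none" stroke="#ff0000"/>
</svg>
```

Since the viewBox matches the mm dimensions, user units are millimetres directly. The only transform is the Y-flip y_m = 217.9825 − y_svg.

Shape 1 is a quadratic bezier drawn with `<path>`. Its stroke #ff0000 means engrave at S314, F2890. After flipping Y the toolpath is (141.7167,129.0576) → (157.2474,131.4604) → (165.8960,136.4720) → (167.6625,144.0925) → (162.5469,154.3217).

Shape 2 is a regular polygon drawn with `<path>`. Its stroke #ff0000 means engrave at S314, F2890. After flipping Y the toolpath is (21.6926,105.9916) → (47.7443,149.5447) → (96.9624,161.9200) → (140.5155,135.8683) → (152.8908,86.6502) → (126.8391,43.0971) → (77.6210,30.7218) → (34.0679,56.7735) → (21.6926,105.9916), returning to the start.

G21
G90
G00 X141.7167 Y129.0576
M3 S314
G01 X157.2474 Y131.4604 F2890
G01 X165.8960 Y136.4720 F2890
G01 X167.6625 Y144.0925 F2890
G01 X162.5469 Y154.3217 F2890
M5
G00 X21.6926 Y105.9916
M3 S314
G01 X47.7443 Y149.5447 F2890
G01 X96.9624 Y161.9200 F2890
G01 X140.5155 Y135.8683 F2890
G01 X152.8908 Y86.6502 F2890
G01 X126.8391 Y43.0971 F2890
G01 X77.6210 Y30.7218 F2890
G01 X34.0679 Y56.7735 F2890
G01 X21.6926 Y105.9916 F2890
M5
G00 X0.0000 Y0.0000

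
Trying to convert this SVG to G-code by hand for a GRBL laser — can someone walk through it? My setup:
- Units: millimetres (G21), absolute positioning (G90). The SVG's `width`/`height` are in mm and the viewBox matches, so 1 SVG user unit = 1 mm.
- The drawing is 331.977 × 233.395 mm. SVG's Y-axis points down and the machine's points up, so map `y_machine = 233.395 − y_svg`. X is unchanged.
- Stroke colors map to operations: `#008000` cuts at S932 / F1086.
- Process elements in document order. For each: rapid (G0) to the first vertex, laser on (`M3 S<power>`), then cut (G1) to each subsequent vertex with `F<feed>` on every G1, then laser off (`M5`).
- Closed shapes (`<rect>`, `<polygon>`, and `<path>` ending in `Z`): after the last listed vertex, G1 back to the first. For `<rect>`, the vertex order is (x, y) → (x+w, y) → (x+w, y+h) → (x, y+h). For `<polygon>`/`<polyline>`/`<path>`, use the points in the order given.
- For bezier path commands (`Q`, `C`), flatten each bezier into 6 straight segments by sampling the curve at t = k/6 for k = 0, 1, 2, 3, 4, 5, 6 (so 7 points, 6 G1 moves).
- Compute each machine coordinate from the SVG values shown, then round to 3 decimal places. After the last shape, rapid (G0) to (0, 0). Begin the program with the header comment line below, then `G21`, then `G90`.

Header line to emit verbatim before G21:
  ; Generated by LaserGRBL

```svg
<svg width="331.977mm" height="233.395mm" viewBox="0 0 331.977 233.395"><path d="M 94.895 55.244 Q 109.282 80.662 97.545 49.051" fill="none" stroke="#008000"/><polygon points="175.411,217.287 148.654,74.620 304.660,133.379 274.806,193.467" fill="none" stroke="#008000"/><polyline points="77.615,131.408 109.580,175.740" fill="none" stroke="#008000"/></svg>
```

; Generated by LaserGRBL
G21
G90
G0 X94.895 Y178.151
M3 S932
G1 X98.965 Y171.262 F1086
G1 X101.584 Y167.542 F1086
G1 X102.751 Y166.990 F1086
G1 X102.467 Y169.607 F1086
G1 X100.732 Y175.391 F1086
G1 X97.545 Y184.344 F1086
M5
G0 X175.411 Y16.108
M3 S932
G1 X148.654 Y158.775 F1086
G1 X304.660 Y100.016 F1086
G1 X274.806 Y39.928 F1086
G1 X175.411 Y16.108 F1086
M5
G0 X77.615 Y101.987
M3 S932
G1 X109.580 Y57.655 F1086
M5
G0 X0.000 Y0.000

Since the viewBox matches the mm dimensions, user units are millimetres directly. The only transform is the Y-flip y_m = 233.395 − y_svg.

Shape 1 is a quadratic bezier drawn with `<path>`. Its stroke #008000 means cut at S932, F1086. After flipping Y the toolpath is (94.895,178.151) → (98.965,171.262) → (101.584,167.542) → (102.751,166.990) → (102.467,169.607) → (100.732,175.391) → (97.545,184.344).

Shape 2 is a closed polygon drawn with `<polygon>`. Its stroke #008000 means cut at S932, F1086. After flipping Y the toolpath is (175.411,16.108) → (148.654,158.775) → (304.660,100.016) → (274.806,39.928) → (175.411,16.108), returning to the start.

Shape 3 is a line segment drawn with `<polyline>`. Its stroke #008000 means cut at S932, F1086. After flipping Y the toolpath is (77.615,101.987) → (109.580,57.655).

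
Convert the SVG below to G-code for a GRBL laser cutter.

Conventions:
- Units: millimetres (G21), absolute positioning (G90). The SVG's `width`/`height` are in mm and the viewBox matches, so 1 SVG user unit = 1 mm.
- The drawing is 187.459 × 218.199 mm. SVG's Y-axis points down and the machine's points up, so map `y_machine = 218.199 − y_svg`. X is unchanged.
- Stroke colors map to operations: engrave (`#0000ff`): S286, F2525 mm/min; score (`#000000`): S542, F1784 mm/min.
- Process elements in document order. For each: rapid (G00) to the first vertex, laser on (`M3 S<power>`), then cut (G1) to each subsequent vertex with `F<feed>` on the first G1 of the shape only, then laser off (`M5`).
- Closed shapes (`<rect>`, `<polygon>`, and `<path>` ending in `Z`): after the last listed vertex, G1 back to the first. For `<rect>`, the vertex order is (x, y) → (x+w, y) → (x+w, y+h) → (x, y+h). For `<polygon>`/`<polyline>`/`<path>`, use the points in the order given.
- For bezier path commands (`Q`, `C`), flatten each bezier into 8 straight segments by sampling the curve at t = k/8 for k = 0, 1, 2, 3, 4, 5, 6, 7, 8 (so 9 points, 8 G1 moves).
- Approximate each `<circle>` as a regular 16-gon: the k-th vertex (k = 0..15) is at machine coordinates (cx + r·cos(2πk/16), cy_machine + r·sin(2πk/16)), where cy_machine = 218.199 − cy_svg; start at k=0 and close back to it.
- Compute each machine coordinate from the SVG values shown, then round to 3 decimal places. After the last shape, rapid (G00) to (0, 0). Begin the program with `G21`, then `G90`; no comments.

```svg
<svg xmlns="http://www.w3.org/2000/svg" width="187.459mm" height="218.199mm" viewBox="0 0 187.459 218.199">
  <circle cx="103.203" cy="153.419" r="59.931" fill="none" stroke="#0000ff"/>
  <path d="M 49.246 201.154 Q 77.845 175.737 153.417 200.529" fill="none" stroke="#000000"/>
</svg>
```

G21
G90
G00 X163.134 Y64.780
M3 S286
G1 X158.572 Y87.715 F2525
G1 X145.581 Y107.158
G1 X126.138 Y120.149
G1 X103.203 Y124.711
G1 X80.268 Y120.149
G1 X60.825 Y107.158
G1 X47.834 Y87.715
G1 X43.272 Y64.780
G1 X47.834 Y41.845
G1 X60.825 Y22.402
G1 X80.268 Y9.411
G1 X103.203 Y4.849
G1 X126.138 Y9.411
G1 X145.581 Y22.402
G1 X158.572 Y41.845
G1 X163.134 Y64.780
M5
G00 X49.246 Y17.045
M3 S542
G1 X57.130 Y22.615 F1784
G1 X66.481 Y26.615
G1 X77.301 Y29.047
G1 X89.588 Y29.910
G1 X103.344 Y29.203
G1 X118.567 Y26.928
G1 X135.258 Y23.083
G1 X153.417 Y17.670
M5
G00 X0.000 Y0.000

viewBox `0 0 187.459 218.199` with mm width/height → 1 unit = 1 mm. Flip: y_m = 218.199 − y_svg.

**Shape 1** — `<circle>` circle, stroke `#0000ff` → engrave (S286, F2525). Machine vertices: (163.134,64.780) → (158.572,87.715) → (145.581,107.158) → (126.138,120.149) → (103.203,124.711) → (80.268,120.149) → (60.825,107.158) → (47.834,87.715) → (43.272,64.780) → (47.834,41.845) → (60.825,22.402) → (80.268,9.411) → (103.203,4.849) → (126.138,9.411) → (145.581,22.402) → (158.572,41.845) → (163.134,64.780). Closed: final G1 returns to the first vertex.

**Shape 2** — `<path>` quadratic bezier, stroke `#000000` → score (S542, F1784). Control points (SVG): P0=(49.246,201.154), P1=(77.845,175.737), P2=(153.417,200.529); sampled at t=k/8. Machine vertices: (49.246,17.045) → (57.130,22.615) → (66.481,26.615) → (77.301,29.047) → (89.588,29.910) → (103.344,29.203) → (118.567,26.928) → (135.258,23.083) → (153.417,17.670). Open path.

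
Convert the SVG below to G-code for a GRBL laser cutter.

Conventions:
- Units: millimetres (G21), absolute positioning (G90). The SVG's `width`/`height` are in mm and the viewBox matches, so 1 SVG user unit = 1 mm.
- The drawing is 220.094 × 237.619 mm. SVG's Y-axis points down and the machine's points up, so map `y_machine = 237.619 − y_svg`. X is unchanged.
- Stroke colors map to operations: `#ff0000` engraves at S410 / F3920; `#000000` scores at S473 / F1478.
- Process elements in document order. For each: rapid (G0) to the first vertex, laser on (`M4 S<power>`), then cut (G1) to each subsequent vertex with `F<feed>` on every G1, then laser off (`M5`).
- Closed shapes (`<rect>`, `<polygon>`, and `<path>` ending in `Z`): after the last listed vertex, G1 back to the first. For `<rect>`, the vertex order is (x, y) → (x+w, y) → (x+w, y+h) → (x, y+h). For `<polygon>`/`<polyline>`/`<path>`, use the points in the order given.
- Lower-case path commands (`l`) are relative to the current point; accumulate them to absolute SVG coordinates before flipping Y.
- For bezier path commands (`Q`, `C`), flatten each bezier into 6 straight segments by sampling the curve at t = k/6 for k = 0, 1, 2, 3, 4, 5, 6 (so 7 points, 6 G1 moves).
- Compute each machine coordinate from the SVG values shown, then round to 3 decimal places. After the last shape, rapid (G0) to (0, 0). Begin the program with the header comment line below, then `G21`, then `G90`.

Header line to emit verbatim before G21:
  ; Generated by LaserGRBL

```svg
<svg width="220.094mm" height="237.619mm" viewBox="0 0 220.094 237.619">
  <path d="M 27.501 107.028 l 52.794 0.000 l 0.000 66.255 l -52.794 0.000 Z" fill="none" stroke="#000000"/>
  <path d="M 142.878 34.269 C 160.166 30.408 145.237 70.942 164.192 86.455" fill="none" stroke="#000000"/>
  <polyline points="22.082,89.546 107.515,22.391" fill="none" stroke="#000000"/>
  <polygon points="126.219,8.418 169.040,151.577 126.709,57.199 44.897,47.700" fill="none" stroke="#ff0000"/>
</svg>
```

; Generated by LaserGRBL
G21
G90
G0 X27.501 Y130.591
M4 S473
G1 X80.295 Y130.591 F1478
G1 X80.295 Y64.336 F1478
G1 X27.501 Y64.336 F1478
G1 X27.501 Y130.591 F1478
M5
G0 X142.878 Y203.350
M4 S473
G1 X149.143 Y201.902 F1478
G1 X151.875 Y194.984 F1478
G1 X152.910 Y184.522 F1478
G1 X154.083 Y172.446 F1478
G1 X157.232 Y160.684 F1478
G1 X164.192 Y151.164 F1478
M5
G0 X22.082 Y148.073
M4 S473
G1 X107.515 Y215.228 F1478
M5
G0 X126.219 Y229.201
M4 S410
G1 X169.040 Y86.042 F3920
G1 X126.709 Y180.420 F3920
G1 X44.897 Y189.919 F3920
G1 X126.219 Y229.201 F3920
M5
G0 X0.000 Y0.000

1 u = 1 mm; y_m = 237.619 − y.

[1] `<path>` rectangle, #000000→score S473 F1478: (27.501,130.591) → (80.295,130.591) → (80.295,64.336) → (27.501,64.336) → (27.501,130.591) (closed)

[2] `<path>` cubic bezier, #000000→score S473 F1478: (142.878,203.350) → (149.143,201.902) → (151.875,194.984) → (152.910,184.522) → (154.083,172.446) → (157.232,160.684) → (164.192,151.164)

[3] `<polyline>` line segment, #000000→score S473 F1478: (22.082,148.073) → (107.515,215.228)

[4] `<polygon>` closed polygon, #ff0000→engrave S410 F3920: (126.219,229.201) → (169.040,86.042) → (126.709,180.420) → (44.897,189.919) → (126.219,229.201) (closed)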